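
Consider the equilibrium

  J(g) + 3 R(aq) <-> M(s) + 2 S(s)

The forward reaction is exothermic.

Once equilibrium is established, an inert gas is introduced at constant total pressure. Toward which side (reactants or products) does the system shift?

Adding inert gas at constant total pressure expands the volume and lowers every reacting partial pressure. With Δn_gas = 0 − 1 = -1, Q moves away from K toward the side with fewer gas moles, so the system shifts toward the side with more gas moles — to the left.

left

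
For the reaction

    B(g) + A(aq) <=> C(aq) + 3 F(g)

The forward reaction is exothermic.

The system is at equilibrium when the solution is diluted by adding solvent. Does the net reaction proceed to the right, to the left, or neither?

no shift

Dilution scales every aqueous concentration by the same factor. Δn_aq = 1 − 1 = 0, so Q is unchanged — no shift.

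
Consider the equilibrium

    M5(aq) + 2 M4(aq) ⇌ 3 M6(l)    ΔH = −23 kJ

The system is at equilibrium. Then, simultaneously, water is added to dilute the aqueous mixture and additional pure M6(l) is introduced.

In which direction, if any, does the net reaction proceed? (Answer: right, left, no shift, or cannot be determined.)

Dilution lowers every aqueous concentration by the same factor. Δn_aq = 0 − 3 = -3, so the system shifts toward the side with more dissolved moles — to the left.
M6 is a pure liquid; its activity is 1 regardless of amount, so Q is unaffected — no shift from this change.
Only the nonzero effect(s) matter; the net shift is to the left.

left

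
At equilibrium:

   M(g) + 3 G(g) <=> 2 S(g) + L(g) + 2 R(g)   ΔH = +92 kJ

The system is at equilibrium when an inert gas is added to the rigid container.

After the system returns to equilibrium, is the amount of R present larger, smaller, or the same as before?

unchanged

At constant volume, adding an inert gas leaves every reacting species' partial pressure unchanged, so Q is unchanged — no shift from this change.
No net shift occurs, so the amount of R is unchanged.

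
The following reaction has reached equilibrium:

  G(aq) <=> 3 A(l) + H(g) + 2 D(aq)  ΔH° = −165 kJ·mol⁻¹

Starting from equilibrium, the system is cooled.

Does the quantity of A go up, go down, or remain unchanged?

increases

The forward reaction is exothermic. Lowering T favours the exothermic direction — shift to the right.
The net shift is to the right. A is a product, so its amount increases.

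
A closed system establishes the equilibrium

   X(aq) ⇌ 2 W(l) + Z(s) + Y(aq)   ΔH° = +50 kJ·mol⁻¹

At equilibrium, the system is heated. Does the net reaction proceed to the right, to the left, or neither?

The forward reaction is endothermic. Raising T favours the endothermic direction — shift to the right.

right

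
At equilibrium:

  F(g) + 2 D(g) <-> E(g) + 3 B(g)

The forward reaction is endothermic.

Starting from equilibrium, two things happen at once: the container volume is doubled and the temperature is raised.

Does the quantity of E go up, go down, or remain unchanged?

Gas moles: reactants 3, products 4 (Δn_gas = +1). Expansion shifts the system toward the side with more moles of gas — to the right.
The forward reaction is endothermic. Raising T favours the endothermic direction — shift to the right.
The net shift is to the right. E is a product, so its amount increases.

increases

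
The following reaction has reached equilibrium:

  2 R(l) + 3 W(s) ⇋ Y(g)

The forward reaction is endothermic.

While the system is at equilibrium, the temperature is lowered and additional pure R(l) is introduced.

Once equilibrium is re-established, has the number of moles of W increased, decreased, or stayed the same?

The forward reaction is endothermic. Lowering T favours the exothermic direction — shift to the left.
R is a pure liquid; its activity is 1 regardless of amount, so Q is unaffected — no shift from this change.
The net shift is to the left. W is a reactant, so its amount increases.

increases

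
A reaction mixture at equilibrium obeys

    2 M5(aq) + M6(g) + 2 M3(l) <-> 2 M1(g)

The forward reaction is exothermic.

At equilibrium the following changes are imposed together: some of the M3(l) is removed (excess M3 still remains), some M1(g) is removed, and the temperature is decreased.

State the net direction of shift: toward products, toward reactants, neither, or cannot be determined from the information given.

right

M3 is a pure liquid; its activity is 1 regardless of amount, so Q is unaffected — no shift from this change.
Removing M1 (g), a product, drives the reaction to the right.
The forward reaction is exothermic. Lowering T favours the exothermic direction — shift to the right.
Only the nonzero effect(s) matter; the net shift is to the right.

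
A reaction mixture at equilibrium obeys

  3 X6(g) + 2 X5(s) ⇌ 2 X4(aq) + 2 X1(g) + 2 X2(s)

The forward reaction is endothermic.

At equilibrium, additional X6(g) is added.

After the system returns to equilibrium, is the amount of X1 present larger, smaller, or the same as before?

Adding X6 (g), a reactant, drives the reaction to the right.
The net shift is to the right. X1 is a product, so its amount increases.

increases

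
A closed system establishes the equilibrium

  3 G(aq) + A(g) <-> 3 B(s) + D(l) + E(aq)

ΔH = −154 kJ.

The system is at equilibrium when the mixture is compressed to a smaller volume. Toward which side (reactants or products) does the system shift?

Gas moles: reactants 1, products 0 (Δn_gas = -1). Compression shifts the system toward the side with fewer moles of gas — to the right.

right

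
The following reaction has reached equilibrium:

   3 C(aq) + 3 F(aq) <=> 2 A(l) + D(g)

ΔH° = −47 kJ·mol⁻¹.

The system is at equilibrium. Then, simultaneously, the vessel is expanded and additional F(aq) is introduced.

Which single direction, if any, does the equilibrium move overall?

Gas moles: reactants 0, products 1 (Δn_gas = +1). Expansion shifts the system toward the side with more moles of gas — to the right.
Adding F (aq), a reactant, drives the reaction to the right.
All effects act in the same direction — net shift to the right.

right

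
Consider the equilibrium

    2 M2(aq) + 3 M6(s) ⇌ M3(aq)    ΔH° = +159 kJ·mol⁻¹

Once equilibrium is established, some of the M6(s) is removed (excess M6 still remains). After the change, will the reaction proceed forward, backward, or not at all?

M6 is a pure solid; its activity is 1 regardless of amount, so Q is unaffected — no shift from this change.

no shift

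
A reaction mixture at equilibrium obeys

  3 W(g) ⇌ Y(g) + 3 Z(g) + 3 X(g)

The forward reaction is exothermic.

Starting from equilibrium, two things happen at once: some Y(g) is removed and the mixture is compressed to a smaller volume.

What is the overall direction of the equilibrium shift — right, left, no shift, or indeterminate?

cannot be determined

Removing Y (g), a product, drives the reaction to the right.
Gas moles: reactants 3, products 7 (Δn_gas = +4). Compression shifts the system toward the side with fewer moles of gas — to the left.
The individual effects push in opposite directions; without quantitative information the net direction cannot be determined.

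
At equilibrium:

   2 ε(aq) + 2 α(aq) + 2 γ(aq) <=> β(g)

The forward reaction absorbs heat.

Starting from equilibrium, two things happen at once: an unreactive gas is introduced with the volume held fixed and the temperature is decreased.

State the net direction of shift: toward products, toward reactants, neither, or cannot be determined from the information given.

At constant volume, adding an inert gas leaves every reacting species' partial pressure unchanged, so Q is unchanged — no shift from this change.
The forward reaction is endothermic. Lowering T favours the exothermic direction — shift to the left.
Only the nonzero effect(s) matter; the net shift is to the left.

left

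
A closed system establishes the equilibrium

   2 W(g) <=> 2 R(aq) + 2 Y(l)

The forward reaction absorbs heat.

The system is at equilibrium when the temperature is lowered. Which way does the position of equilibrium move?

left

The forward reaction is endothermic. Lowering T favours the exothermic direction — shift to the left.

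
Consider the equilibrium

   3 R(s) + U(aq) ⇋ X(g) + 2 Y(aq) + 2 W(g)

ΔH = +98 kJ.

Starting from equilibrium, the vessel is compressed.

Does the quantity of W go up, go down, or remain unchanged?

Gas moles: reactants 0, products 3 (Δn_gas = +3). Compression shifts the system toward the side with fewer moles of gas — to the left.
The net shift is to the left. W is a product, so its amount decreases.

decreases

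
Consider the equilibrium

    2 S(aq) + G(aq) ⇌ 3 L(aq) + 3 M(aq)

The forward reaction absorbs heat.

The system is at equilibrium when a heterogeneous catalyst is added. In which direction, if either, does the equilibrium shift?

A catalyst speeds both forward and reverse rates equally; it changes neither Q nor K — no shift from this change.

no shift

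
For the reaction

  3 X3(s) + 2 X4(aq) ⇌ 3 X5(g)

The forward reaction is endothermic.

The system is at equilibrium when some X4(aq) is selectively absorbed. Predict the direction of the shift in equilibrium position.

Removing X4 (aq), a reactant, drives the reaction to the left.

left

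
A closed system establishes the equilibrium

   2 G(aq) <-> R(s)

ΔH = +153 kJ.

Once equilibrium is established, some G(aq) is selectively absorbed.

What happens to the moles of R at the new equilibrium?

decreases

Removing G (aq), a reactant, drives the reaction to the left.
The net shift is to the left. R is a product, so its amount decreases.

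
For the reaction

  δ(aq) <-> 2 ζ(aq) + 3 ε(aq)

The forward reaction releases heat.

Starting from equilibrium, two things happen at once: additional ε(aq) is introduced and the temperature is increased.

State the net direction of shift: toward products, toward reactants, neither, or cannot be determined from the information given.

left

Adding ε (aq), a product, drives the reaction to the left.
The forward reaction is exothermic. Raising T favours the endothermic direction — shift to the left.
All effects act in the same direction — net shift to the left.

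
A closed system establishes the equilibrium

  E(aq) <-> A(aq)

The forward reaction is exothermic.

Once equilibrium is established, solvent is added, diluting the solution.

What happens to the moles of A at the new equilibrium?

Dilution scales every aqueous concentration by the same factor. Δn_aq = 1 − 1 = 0, so Q is unchanged — no shift.
No net shift occurs, so the amount of A is unchanged.

unchanged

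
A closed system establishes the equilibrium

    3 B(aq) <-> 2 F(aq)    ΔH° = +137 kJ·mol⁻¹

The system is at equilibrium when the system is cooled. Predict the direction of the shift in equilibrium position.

left

The forward reaction is endothermic. Lowering T favours the exothermic direction — shift to the left.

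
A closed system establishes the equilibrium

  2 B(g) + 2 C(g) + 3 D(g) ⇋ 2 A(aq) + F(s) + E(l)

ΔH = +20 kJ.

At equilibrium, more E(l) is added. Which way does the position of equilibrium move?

no shift

E is a pure liquid; its activity is 1 regardless of amount, so Q is unaffected — no shift from this change.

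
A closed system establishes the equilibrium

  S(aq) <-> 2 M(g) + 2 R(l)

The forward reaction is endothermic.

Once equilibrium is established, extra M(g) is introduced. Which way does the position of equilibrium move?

left

Adding M (g), a product, drives the reaction to the left.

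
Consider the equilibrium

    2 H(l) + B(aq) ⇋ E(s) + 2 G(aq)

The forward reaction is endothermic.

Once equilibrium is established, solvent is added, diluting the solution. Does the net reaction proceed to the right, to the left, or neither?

right

Dilution lowers every aqueous concentration by the same factor. Δn_aq = 2 − 1 = +1, so the system shifts toward the side with more dissolved moles — to the right.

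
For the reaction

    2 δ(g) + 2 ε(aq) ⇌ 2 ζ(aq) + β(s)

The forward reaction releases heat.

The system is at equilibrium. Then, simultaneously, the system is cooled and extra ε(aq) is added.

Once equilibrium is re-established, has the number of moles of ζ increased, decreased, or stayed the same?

increases

The forward reaction is exothermic. Lowering T favours the exothermic direction — shift to the right.
Adding ε (aq), a reactant, drives the reaction to the right.
The net shift is to the right. ζ is a product, so its amount increases.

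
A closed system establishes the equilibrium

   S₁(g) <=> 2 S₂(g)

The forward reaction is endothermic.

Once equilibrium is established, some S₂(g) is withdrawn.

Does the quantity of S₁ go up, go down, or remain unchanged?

decreases

Removing S₂ (g), a product, drives the reaction to the right.
The net shift is to the right. S₁ is a reactant, so its amount decreases.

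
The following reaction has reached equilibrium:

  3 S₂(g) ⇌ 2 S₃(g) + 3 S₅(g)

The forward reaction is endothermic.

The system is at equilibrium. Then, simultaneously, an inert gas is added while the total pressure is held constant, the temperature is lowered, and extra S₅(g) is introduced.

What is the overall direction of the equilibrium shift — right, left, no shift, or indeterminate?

Adding inert gas at constant total pressure expands the volume and lowers every reacting partial pressure. With Δn_gas = 5 − 3 = +2, Q moves away from K toward the side with fewer gas moles, so the system shifts toward the side with more gas moles — to the right.
The forward reaction is endothermic. Lowering T favours the exothermic direction — shift to the left.
Adding S₅ (g), a product, drives the reaction to the left.
The individual effects push in opposite directions; without quantitative information the net direction cannot be determined.

cannot be determined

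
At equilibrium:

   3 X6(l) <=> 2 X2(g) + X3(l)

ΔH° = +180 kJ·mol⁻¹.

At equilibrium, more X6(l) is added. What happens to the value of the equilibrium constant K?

The equilibrium constant depends only on temperature. This perturbation changes neither the position of equilibrium nor K.

unchanged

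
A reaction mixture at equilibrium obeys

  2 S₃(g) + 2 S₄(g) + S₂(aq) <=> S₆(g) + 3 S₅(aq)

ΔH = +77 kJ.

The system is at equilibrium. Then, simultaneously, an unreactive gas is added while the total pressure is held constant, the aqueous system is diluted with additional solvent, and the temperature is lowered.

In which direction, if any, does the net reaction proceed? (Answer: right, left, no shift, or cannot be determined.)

Adding inert gas at constant total pressure expands the volume and lowers every reacting partial pressure. With Δn_gas = 1 − 4 = -3, Q moves away from K toward the side with fewer gas moles, so the system shifts toward the side with more gas moles — to the left.
Dilution lowers every aqueous concentration by the same factor. Δn_aq = 3 − 1 = +2, so the system shifts toward the side with more dissolved moles — to the right.
The forward reaction is endothermic. Lowering T favours the exothermic direction — shift to the left.
The individual effects push in opposite directions; without quantitative information the net direction cannot be determined.

cannot be determined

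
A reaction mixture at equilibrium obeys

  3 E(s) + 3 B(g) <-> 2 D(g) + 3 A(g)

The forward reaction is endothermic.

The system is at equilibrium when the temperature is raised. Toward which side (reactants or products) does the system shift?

The forward reaction is endothermic. Raising T favours the endothermic direction — shift to the right.

right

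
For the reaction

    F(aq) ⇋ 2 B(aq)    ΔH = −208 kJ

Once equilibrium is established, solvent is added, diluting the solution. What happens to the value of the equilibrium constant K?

The equilibrium constant depends only on temperature. This perturbation may move the position of equilibrium, but since T is unchanged, K itself is unchanged.

unchanged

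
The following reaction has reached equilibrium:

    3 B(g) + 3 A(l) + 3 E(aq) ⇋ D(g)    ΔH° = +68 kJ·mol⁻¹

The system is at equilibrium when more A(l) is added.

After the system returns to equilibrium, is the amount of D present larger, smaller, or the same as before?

A is a pure liquid; its activity is 1 regardless of amount, so Q is unaffected — no shift from this change.
No net shift occurs, so the amount of D is unchanged.

unchanged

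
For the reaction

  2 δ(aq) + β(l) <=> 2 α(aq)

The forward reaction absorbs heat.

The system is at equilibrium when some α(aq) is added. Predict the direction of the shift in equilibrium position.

left

Adding α (aq), a product, drives the reaction to the left.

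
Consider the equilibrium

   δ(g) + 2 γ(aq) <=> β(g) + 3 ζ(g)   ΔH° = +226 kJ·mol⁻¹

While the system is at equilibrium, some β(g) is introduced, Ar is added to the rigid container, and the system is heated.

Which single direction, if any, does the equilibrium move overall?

cannot be determined

Adding β (g), a product, drives the reaction to the left.
At constant volume, adding an inert gas leaves every reacting species' partial pressure unchanged, so Q is unchanged — no shift from this change.
The forward reaction is endothermic. Raising T favours the endothermic direction — shift to the right.
The individual effects push in opposite directions; without quantitative information the net direction cannot be determined.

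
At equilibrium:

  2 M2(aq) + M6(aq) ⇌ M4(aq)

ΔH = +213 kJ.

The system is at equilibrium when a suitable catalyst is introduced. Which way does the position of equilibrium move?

A catalyst speeds both forward and reverse rates equally; it changes neither Q nor K — no shift from this change.

no shift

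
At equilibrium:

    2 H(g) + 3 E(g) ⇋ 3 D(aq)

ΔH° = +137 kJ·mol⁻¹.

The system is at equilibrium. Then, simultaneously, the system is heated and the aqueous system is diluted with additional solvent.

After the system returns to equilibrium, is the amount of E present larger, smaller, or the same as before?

The forward reaction is endothermic. Raising T favours the endothermic direction — shift to the right.
Dilution lowers every aqueous concentration by the same factor. Δn_aq = 3 − 0 = +3, so the system shifts toward the side with more dissolved moles — to the right.
The net shift is to the right. E is a reactant, so its amount decreases.

decreases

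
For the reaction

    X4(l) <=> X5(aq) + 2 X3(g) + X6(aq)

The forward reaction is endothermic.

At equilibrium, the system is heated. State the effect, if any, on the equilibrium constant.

increases

K depends on temperature via the van 't Hoff relation. The forward reaction is endothermic, so raising T increases K.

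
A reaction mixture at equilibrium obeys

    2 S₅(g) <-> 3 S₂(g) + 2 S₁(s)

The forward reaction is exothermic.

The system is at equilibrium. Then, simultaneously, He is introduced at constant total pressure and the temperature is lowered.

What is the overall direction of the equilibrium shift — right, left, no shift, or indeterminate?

Adding inert gas at constant total pressure expands the volume and lowers every reacting partial pressure. With Δn_gas = 3 − 2 = +1, Q moves away from K toward the side with fewer gas moles, so the system shifts toward the side with more gas moles — to the right.
The forward reaction is exothermic. Lowering T favours the exothermic direction — shift to the right.
All effects act in the same direction — net shift to the right.

right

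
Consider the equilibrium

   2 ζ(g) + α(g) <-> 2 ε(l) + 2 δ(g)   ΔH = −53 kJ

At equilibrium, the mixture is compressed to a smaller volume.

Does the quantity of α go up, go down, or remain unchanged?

decreases

Gas moles: reactants 3, products 2 (Δn_gas = -1). Compression shifts the system toward the side with fewer moles of gas — to the right.
The net shift is to the right. α is a reactant, so its amount decreases.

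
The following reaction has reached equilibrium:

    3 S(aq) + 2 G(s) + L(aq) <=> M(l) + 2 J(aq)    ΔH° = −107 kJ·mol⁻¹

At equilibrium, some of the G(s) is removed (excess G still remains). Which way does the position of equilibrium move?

G is a pure solid; its activity is 1 regardless of amount, so Q is unaffected — no shift from this change.

no shift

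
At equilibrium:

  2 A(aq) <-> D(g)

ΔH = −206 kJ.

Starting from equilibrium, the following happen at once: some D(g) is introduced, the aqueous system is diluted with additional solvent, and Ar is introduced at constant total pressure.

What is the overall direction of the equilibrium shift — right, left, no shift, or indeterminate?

cannot be determined

Adding D (g), a product, drives the reaction to the left.
Dilution lowers every aqueous concentration by the same factor. Δn_aq = 0 − 2 = -2, so the system shifts toward the side with more dissolved moles — to the left.
Adding inert gas at constant total pressure expands the volume and lowers every reacting partial pressure. With Δn_gas = 1 − 0 = +1, Q moves away from K toward the side with fewer gas moles, so the system shifts toward the side with more gas moles — to the right.
The individual effects push in opposite directions; without quantitative information the net direction cannot be determined.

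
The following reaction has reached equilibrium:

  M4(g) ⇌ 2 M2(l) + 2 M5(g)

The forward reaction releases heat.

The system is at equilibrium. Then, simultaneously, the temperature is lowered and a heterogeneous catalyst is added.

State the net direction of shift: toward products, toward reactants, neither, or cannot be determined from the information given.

right

The forward reaction is exothermic. Lowering T favours the exothermic direction — shift to the right.
A catalyst speeds both forward and reverse rates equally; it changes neither Q nor K — no shift from this change.
Only the nonzero effect(s) matter; the net shift is to the right.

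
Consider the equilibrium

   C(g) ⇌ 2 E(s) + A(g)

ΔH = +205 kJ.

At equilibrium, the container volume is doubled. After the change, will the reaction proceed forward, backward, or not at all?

no shift

Gas moles: reactants 1, products 1. Δn_gas = 0, so a volume change leaves Q equal to K — no shift from this change.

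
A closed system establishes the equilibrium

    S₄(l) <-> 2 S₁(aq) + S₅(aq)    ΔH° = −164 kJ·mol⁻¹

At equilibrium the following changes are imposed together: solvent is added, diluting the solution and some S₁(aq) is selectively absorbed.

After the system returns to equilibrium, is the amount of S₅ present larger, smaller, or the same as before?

increases

Dilution lowers every aqueous concentration by the same factor. Δn_aq = 3 − 0 = +3, so the system shifts toward the side with more dissolved moles — to the right.
Removing S₁ (aq), a product, drives the reaction to the right.
The net shift is to the right. S₅ is a product, so its amount increases.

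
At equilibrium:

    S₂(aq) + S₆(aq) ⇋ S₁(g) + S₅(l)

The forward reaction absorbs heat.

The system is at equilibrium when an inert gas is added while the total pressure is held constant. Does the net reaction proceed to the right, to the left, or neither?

Adding inert gas at constant total pressure expands the volume and lowers every reacting partial pressure. With Δn_gas = 1 − 0 = +1, Q moves away from K toward the side with fewer gas moles, so the system shifts toward the side with more gas moles — to the right.

right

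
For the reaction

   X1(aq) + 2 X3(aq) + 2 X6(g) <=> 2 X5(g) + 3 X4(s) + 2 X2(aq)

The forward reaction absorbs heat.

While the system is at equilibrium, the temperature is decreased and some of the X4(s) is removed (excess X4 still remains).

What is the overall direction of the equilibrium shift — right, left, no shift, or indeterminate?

left

The forward reaction is endothermic. Lowering T favours the exothermic direction — shift to the left.
X4 is a pure solid; its activity is 1 regardless of amount, so Q is unaffected — no shift from this change.
Only the nonzero effect(s) matter; the net shift is to the left.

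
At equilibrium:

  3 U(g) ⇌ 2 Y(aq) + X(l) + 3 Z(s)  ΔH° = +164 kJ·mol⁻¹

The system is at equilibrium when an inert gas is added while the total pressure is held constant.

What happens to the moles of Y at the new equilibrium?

decreases

Adding inert gas at constant total pressure expands the volume and lowers every reacting partial pressure. With Δn_gas = 0 − 3 = -3, Q moves away from K toward the side with fewer gas moles, so the system shifts toward the side with more gas moles — to the left.
The net shift is to the left. Y is a product, so its amount decreases.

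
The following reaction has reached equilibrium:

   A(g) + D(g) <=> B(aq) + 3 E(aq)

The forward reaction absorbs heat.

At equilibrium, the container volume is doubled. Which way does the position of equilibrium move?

left

Gas moles: reactants 2, products 0 (Δn_gas = -2). Expansion shifts the system toward the side with more moles of gas — to the left.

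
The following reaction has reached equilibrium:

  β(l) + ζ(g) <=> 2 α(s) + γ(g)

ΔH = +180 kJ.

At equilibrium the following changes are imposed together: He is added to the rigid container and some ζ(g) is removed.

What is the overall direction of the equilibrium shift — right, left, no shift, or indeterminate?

left

At constant volume, adding an inert gas leaves every reacting species' partial pressure unchanged, so Q is unchanged — no shift from this change.
Removing ζ (g), a reactant, drives the reaction to the left.
Only the nonzero effect(s) matter; the net shift is to the left.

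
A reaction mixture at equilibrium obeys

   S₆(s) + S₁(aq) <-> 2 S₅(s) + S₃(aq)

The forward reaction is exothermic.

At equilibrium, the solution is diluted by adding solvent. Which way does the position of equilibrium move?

Dilution scales every aqueous concentration by the same factor. Δn_aq = 1 − 1 = 0, so Q is unchanged — no shift.

no shift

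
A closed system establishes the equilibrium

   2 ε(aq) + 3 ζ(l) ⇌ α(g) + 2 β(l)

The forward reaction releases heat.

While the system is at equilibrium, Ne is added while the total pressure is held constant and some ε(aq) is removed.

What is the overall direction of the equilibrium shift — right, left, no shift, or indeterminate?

Adding inert gas at constant total pressure expands the volume and lowers every reacting partial pressure. With Δn_gas = 1 − 0 = +1, Q moves away from K toward the side with fewer gas moles, so the system shifts toward the side with more gas moles — to the right.
Removing ε (aq), a reactant, drives the reaction to the left.
The individual effects push in opposite directions; without quantitative information the net direction cannot be determined.

cannot be determined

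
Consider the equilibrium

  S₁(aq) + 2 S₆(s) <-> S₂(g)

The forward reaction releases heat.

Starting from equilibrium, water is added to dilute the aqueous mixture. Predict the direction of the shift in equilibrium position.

Dilution lowers every aqueous concentration by the same factor. Δn_aq = 0 − 1 = -1, so the system shifts toward the side with more dissolved moles — to the left.

left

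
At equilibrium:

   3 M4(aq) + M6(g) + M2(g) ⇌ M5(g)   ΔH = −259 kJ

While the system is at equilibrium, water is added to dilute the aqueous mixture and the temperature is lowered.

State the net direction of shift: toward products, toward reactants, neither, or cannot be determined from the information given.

cannot be determined

Dilution lowers every aqueous concentration by the same factor. Δn_aq = 0 − 3 = -3, so the system shifts toward the side with more dissolved moles — to the left.
The forward reaction is exothermic. Lowering T favours the exothermic direction — shift to the right.
The individual effects push in opposite directions; without quantitative information the net direction cannot be determined.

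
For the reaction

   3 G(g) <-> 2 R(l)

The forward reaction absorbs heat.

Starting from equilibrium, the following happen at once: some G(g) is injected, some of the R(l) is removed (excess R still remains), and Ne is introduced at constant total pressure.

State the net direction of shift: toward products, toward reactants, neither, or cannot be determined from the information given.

cannot be determined

Adding G (g), a reactant, drives the reaction to the right.
R is a pure liquid; its activity is 1 regardless of amount, so Q is unaffected — no shift from this change.
Adding inert gas at constant total pressure expands the volume and lowers every reacting partial pressure. With Δn_gas = 0 − 3 = -3, Q moves away from K toward the side with fewer gas moles, so the system shifts toward the side with more gas moles — to the left.
The individual effects push in opposite directions; without quantitative information the net direction cannot be determined.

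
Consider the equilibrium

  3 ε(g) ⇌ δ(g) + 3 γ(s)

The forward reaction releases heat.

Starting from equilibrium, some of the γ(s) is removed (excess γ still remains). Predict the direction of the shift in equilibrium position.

γ is a pure solid; its activity is 1 regardless of amount, so Q is unaffected — no shift from this change.

no shift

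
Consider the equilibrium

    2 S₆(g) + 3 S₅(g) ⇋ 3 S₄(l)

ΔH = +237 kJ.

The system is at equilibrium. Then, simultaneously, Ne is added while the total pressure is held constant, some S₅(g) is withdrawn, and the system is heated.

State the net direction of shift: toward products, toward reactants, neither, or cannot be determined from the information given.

cannot be determined

Adding inert gas at constant total pressure expands the volume and lowers every reacting partial pressure. With Δn_gas = 0 − 5 = -5, Q moves away from K toward the side with fewer gas moles, so the system shifts toward the side with more gas moles — to the left.
Removing S₅ (g), a reactant, drives the reaction to the left.
The forward reaction is endothermic. Raising T favours the endothermic direction — shift to the right.
The individual effects push in opposite directions; without quantitative information the net direction cannot be determined.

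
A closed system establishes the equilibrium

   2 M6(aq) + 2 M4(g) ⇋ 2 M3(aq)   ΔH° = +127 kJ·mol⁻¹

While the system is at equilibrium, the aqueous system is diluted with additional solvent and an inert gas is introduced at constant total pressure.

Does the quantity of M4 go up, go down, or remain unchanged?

increases

Dilution scales every aqueous concentration by the same factor. Δn_aq = 2 − 2 = 0, so Q is unchanged — no shift.
Adding inert gas at constant total pressure expands the volume and lowers every reacting partial pressure. With Δn_gas = 0 − 2 = -2, Q moves away from K toward the side with fewer gas moles, so the system shifts toward the side with more gas moles — to the left.
The net shift is to the left. M4 is a reactant, so its amount increases.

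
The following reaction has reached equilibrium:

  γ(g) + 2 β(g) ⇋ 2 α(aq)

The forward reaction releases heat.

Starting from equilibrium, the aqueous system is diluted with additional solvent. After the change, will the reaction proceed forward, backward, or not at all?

right

Dilution lowers every aqueous concentration by the same factor. Δn_aq = 2 − 0 = +2, so the system shifts toward the side with more dissolved moles — to the right.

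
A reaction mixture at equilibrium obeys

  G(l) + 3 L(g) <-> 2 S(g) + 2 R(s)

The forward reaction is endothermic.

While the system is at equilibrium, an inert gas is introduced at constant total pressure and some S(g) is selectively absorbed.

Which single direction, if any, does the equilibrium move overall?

Adding inert gas at constant total pressure expands the volume and lowers every reacting partial pressure. With Δn_gas = 2 − 3 = -1, Q moves away from K toward the side with fewer gas moles, so the system shifts toward the side with more gas moles — to the left.
Removing S (g), a product, drives the reaction to the right.
The individual effects push in opposite directions; without quantitative information the net direction cannot be determined.

cannot be determined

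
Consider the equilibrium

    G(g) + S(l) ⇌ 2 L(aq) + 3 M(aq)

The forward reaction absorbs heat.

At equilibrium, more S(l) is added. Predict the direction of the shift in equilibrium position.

S is a pure liquid; its activity is 1 regardless of amount, so Q is unaffected — no shift from this change.

no shift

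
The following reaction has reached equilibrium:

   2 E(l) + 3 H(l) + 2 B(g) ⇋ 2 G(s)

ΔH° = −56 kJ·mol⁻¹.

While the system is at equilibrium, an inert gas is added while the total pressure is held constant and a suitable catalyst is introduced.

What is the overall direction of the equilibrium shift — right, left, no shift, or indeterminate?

left

Adding inert gas at constant total pressure expands the volume and lowers every reacting partial pressure. With Δn_gas = 0 − 2 = -2, Q moves away from K toward the side with fewer gas moles, so the system shifts toward the side with more gas moles — to the left.
A catalyst speeds both forward and reverse rates equally; it changes neither Q nor K — no shift from this change.
Only the nonzero effect(s) matter; the net shift is to the left.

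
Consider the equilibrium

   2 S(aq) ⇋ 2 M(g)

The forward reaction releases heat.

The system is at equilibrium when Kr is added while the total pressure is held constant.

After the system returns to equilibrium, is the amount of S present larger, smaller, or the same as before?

Adding inert gas at constant total pressure expands the volume and lowers every reacting partial pressure. With Δn_gas = 2 − 0 = +2, Q moves away from K toward the side with fewer gas moles, so the system shifts toward the side with more gas moles — to the right.
The net shift is to the right. S is a reactant, so its amount decreases.

decreases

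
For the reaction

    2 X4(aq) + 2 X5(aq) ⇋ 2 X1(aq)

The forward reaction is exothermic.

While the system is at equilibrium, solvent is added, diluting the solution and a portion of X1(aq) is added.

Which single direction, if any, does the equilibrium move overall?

Dilution lowers every aqueous concentration by the same factor. Δn_aq = 2 − 4 = -2, so the system shifts toward the side with more dissolved moles — to the left.
Adding X1 (aq), a product, drives the reaction to the left.
All effects act in the same direction — net shift to the left.

left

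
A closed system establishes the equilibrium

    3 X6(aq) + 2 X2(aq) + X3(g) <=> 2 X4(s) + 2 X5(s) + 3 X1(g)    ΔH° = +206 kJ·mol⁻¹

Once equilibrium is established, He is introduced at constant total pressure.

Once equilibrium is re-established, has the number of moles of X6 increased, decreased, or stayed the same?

Adding inert gas at constant total pressure expands the volume and lowers every reacting partial pressure. With Δn_gas = 3 − 1 = +2, Q moves away from K toward the side with fewer gas moles, so the system shifts toward the side with more gas moles — to the right.
The net shift is to the right. X6 is a reactant, so its amount decreases.

decreases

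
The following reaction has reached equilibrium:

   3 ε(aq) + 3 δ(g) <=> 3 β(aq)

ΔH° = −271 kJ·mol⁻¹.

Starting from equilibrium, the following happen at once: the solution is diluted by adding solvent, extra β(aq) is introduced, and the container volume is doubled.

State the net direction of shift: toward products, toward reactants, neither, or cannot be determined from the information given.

Dilution scales every aqueous concentration by the same factor. Δn_aq = 3 − 3 = 0, so Q is unchanged — no shift.
Adding β (aq), a product, drives the reaction to the left.
Gas moles: reactants 3, products 0 (Δn_gas = -3). Expansion shifts the system toward the side with more moles of gas — to the left.
Only the nonzero effect(s) matter; the net shift is to the left.

left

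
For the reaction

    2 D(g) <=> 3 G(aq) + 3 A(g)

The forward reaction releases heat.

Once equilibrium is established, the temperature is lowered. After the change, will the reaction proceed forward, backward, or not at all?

The forward reaction is exothermic. Lowering T favours the exothermic direction — shift to the right.

right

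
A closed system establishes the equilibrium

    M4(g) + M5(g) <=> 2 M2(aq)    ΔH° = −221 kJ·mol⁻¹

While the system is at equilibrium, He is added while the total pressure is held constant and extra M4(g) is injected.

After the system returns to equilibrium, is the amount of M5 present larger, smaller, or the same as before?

Adding inert gas at constant total pressure expands the volume and lowers every reacting partial pressure. With Δn_gas = 0 − 2 = -2, Q moves away from K toward the side with fewer gas moles, so the system shifts toward the side with more gas moles — to the left.
Adding M4 (g), a reactant, drives the reaction to the right.
The two effects oppose each other, so the net shift — and hence the change in M5 — cannot be determined from the given information.

cannot be determined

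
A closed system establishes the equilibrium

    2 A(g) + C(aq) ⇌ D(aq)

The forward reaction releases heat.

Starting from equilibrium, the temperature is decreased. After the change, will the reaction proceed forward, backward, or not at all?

right

The forward reaction is exothermic. Lowering T favours the exothermic direction — shift to the right.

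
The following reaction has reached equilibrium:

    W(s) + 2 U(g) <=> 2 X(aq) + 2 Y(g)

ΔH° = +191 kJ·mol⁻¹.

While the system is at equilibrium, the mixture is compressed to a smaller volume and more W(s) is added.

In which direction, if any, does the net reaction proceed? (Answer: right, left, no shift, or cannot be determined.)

Gas moles: reactants 2, products 2. Δn_gas = 0, so a volume change leaves Q equal to K — no shift from this change.
W is a pure solid; its activity is 1 regardless of amount, so Q is unaffected — no shift from this change.
None of the changes alters Q relative to K, so there is no net shift.

no shift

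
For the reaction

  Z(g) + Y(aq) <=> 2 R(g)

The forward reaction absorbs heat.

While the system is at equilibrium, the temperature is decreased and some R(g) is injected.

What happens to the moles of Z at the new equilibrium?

The forward reaction is endothermic. Lowering T favours the exothermic direction — shift to the left.
Adding R (g), a product, drives the reaction to the left.
The net shift is to the left. Z is a reactant, so its amount increases.

increases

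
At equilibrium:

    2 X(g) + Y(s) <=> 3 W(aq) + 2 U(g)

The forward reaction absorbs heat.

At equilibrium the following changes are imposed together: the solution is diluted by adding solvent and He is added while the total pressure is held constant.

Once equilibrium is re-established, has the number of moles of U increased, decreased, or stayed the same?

increases

Dilution lowers every aqueous concentration by the same factor. Δn_aq = 3 − 0 = +3, so the system shifts toward the side with more dissolved moles — to the right.
Adding inert gas at constant total pressure expands the volume, scaling every reacting partial pressure by the same factor. Δn_gas = 2 − 2 = 0, so Q is unchanged — no shift.
The net shift is to the right. U is a product, so its amount increases.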